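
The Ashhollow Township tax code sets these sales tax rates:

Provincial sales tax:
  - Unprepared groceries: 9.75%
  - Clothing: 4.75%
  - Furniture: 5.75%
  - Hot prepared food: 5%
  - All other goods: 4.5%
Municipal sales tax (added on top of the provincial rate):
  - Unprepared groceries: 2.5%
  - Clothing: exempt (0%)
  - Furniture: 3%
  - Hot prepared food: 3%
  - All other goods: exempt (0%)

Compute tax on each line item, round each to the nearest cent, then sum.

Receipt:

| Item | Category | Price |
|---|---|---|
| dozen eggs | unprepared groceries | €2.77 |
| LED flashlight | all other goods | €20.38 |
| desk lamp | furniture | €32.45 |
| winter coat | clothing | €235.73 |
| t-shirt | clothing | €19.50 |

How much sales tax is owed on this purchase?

Dozen eggs €2.77: unprepared groceries → 9.75% + 2.5% municipal = 12.25% → €0.34
LED flashlight €20.38: all other goods → 4.5% + 0% municipal = 4.5% → €0.92
Desk lamp €32.45: furniture → 5.75% + 3% municipal = 8.75% → €2.84
Winter coat €235.73: clothing → 4.75% + 0% municipal = 4.75% → €11.20
T-shirt €19.50: clothing → 4.75% + 0% municipal = 4.75% → €0.93
Total tax = €0.34 + €0.92 + €2.84 + €11.20 + €0.93 = €16.23

€16.23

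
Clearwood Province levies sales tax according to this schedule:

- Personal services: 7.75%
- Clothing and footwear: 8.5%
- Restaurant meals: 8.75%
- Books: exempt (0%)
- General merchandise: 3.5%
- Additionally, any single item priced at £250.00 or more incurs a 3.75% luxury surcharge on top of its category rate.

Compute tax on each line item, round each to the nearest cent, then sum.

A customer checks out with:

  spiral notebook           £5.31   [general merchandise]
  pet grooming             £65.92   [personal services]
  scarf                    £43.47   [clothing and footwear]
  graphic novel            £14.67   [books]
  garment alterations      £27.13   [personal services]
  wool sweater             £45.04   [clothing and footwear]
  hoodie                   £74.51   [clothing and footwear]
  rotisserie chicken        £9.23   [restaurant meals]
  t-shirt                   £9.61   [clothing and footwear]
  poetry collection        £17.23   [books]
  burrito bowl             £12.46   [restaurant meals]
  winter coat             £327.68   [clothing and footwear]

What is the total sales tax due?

Spiral notebook £5.31: general merchandise → 3.5% → £0.19
Pet grooming £65.92: personal services → 7.75% → £5.11
Scarf £43.47: clothing and footwear → 8.5% → £3.69
Graphic novel £14.67: books → 0% → £0.00
Garment alterations £27.13: personal services → 7.75% → £2.10
Wool sweater £45.04: clothing and footwear → 8.5% → £3.83
Hoodie £74.51: clothing and footwear → 8.5% → £6.33
Rotisserie chicken £9.23: restaurant meals → 8.75% → £0.81
T-shirt £9.61: clothing and footwear → 8.5% → £0.82
Poetry collection £17.23: books → 0% → £0.00
Burrito bowl £12.46: restaurant meals → 8.75% → £1.09
Winter coat £327.68: clothing and footwear → 8.5% + 3.75% surcharge = 12.25% → £40.14
Total tax = £0.19 + £5.11 + £3.69 + £2.10 + £3.83 + £6.33 + £0.81 + £0.82 + £1.09 + £40.14 = £64.11

£64.11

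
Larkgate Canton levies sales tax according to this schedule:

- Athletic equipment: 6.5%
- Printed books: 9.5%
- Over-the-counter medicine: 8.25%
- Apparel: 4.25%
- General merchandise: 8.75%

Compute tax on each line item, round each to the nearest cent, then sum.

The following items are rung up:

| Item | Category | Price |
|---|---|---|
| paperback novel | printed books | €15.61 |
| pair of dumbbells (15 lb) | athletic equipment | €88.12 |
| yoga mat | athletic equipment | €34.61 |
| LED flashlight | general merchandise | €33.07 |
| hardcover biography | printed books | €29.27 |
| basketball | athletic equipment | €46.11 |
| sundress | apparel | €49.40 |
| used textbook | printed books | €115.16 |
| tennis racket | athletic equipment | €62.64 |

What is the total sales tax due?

Paperback novel €15.61: printed books → 9.5% → €1.48
Pair of dumbbells (15 lb) €88.12: athletic equipment → 6.5% → €5.73
Yoga mat €34.61: athletic equipment → 6.5% → €2.25
LED flashlight €33.07: general merchandise → 8.75% → €2.89
Hardcover biography €29.27: printed books → 9.5% → €2.78
Basketball €46.11: athletic equipment → 6.5% → €3.00
Sundress €49.40: apparel → 4.25% → €2.10
Used textbook €115.16: printed books → 9.5% → €10.94
Tennis racket €62.64: athletic equipment → 6.5% → €4.07
Total tax = €1.48 + €5.73 + €2.25 + €2.89 + €2.78 + €3.00 + €2.10 + €10.94 + €4.07 = €35.24

€35.24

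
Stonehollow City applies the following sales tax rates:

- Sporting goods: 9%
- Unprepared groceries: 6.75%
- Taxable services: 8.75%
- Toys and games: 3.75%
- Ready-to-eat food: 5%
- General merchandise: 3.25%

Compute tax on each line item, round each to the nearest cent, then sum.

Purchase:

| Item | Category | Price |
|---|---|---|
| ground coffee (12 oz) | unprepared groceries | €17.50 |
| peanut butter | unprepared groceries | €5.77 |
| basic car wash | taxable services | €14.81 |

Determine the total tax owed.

€2.87

Ground coffee (12 oz) €17.50: unprepared groceries → 6.75% → €1.18
Peanut butter €5.77: unprepared groceries → 6.75% → €0.39
Basic car wash €14.81: taxable services → 8.75% → €1.30
Total tax = €1.18 + €0.39 + €1.30 = €2.87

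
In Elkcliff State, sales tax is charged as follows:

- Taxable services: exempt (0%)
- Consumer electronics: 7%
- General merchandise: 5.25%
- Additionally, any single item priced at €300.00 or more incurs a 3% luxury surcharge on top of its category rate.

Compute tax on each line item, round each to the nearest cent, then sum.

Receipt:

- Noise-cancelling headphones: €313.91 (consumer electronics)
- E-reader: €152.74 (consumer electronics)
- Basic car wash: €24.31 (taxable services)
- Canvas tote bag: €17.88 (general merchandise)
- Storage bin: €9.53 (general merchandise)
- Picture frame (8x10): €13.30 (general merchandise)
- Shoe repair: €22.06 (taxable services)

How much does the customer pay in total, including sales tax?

Noise-cancelling headphones €313.91: consumer electronics → 7% + 3% surcharge = 10% → €31.39
E-reader €152.74: consumer electronics → 7% → €10.69
Basic car wash €24.31: taxable services → 0% → €0.00
Canvas tote bag €17.88: general merchandise → 5.25% → €0.94
Storage bin €9.53: general merchandise → 5.25% → €0.50
Picture frame (8x10) €13.30: general merchandise → 5.25% → €0.70
Shoe repair €22.06: taxable services → 0% → €0.00
Subtotal = €553.73; tax = €44.22; total due = €597.95

€597.95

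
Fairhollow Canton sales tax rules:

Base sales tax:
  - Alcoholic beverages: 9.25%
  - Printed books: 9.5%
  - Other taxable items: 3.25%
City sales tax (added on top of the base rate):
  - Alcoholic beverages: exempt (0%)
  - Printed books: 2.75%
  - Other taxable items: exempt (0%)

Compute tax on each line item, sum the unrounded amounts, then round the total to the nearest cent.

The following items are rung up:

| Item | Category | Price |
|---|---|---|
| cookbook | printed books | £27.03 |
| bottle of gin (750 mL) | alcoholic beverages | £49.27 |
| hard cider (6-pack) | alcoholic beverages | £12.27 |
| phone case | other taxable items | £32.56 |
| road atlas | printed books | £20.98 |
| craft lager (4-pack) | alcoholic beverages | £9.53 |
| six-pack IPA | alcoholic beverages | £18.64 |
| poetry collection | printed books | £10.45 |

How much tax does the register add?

£16.52

Cookbook £27.03: printed books → 9.5% + 2.75% city = 12.25% → £3.311175
Bottle of gin (750 mL) £49.27: alcoholic beverages → 9.25% + 0% city = 9.25% → £4.557475
Hard cider (6-pack) £12.27: alcoholic beverages → 9.25% + 0% city = 9.25% → £1.134975
Phone case £32.56: other taxable items → 3.25% + 0% city = 3.25% → £1.0582
Road atlas £20.98: printed books → 9.5% + 2.75% city = 12.25% → £2.57005
Craft lager (4-pack) £9.53: alcoholic beverages → 9.25% + 0% city = 9.25% → £0.881525
Six-pack IPA £18.64: alcoholic beverages → 9.25% + 0% city = 9.25% → £1.7242
Poetry collection £10.45: printed books → 9.5% + 2.75% city = 12.25% → £1.280125
Unrounded tax sum = £16.517725 → £16.52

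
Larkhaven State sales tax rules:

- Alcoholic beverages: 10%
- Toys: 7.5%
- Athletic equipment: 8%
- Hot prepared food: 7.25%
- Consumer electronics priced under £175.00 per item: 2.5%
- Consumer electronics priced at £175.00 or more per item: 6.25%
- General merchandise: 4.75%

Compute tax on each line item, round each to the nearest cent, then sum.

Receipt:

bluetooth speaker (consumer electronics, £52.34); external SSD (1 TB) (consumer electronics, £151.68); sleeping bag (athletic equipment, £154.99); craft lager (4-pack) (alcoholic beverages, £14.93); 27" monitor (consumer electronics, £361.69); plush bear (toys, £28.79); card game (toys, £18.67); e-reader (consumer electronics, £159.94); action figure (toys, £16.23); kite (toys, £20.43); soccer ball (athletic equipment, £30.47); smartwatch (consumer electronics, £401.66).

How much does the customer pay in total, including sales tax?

£1491.27

Bluetooth speaker £52.34: consumer electronics, under £175.00 → 2.5% → £1.31
External SSD (1 TB) £151.68: consumer electronics, under £175.00 → 2.5% → £3.79
Sleeping bag £154.99: athletic equipment → 8% → £12.40
Craft lager (4-pack) £14.93: alcoholic beverages → 10% → £1.49
27" monitor £361.69: consumer electronics, £175.00 or more → 6.25% → £22.61
Plush bear £28.79: toys → 7.5% → £2.16
Card game £18.67: toys → 7.5% → £1.40
E-reader £159.94: consumer electronics, under £175.00 → 2.5% → £4.00
Action figure £16.23: toys → 7.5% → £1.22
Kite £20.43: toys → 7.5% → £1.53
Soccer ball £30.47: athletic equipment → 8% → £2.44
Smartwatch £401.66: consumer electronics, £175.00 or more → 6.25% → £25.10
Subtotal = £1411.82; tax = £79.45; total due = £1491.27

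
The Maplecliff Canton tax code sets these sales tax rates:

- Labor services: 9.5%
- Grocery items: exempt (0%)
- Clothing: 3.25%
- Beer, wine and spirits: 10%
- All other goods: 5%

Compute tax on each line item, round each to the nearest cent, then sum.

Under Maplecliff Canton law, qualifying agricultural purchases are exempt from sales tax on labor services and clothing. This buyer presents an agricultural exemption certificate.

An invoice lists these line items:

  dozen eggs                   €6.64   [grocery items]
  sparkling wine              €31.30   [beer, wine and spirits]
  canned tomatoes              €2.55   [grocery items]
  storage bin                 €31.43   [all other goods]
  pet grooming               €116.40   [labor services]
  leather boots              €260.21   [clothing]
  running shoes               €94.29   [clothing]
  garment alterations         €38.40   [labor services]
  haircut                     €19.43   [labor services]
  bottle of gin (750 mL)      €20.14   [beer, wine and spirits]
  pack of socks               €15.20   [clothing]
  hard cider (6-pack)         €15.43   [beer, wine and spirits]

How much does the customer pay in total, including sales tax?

Dozen eggs €6.64: grocery items → 0% → €0.00
Sparkling wine €31.30: beer, wine and spirits → 10% → €3.13
Canned tomatoes €2.55: grocery items → 0% → €0.00
Storage bin €31.43: all other goods → 5% → €1.57
Pet grooming €116.40: labor services, buyer-exempt → 0% → €0.00
Leather boots €260.21: clothing, buyer-exempt → 0% → €0.00
Running shoes €94.29: clothing, buyer-exempt → 0% → €0.00
Garment alterations €38.40: labor services, buyer-exempt → 0% → €0.00
Haircut €19.43: labor services, buyer-exempt → 0% → €0.00
Bottle of gin (750 mL) €20.14: beer, wine and spirits → 10% → €2.01
Pack of socks €15.20: clothing, buyer-exempt → 0% → €0.00
Hard cider (6-pack) €15.43: beer, wine and spirits → 10% → €1.54
Subtotal = €651.42; tax = €8.25; total due = €659.67

€659.67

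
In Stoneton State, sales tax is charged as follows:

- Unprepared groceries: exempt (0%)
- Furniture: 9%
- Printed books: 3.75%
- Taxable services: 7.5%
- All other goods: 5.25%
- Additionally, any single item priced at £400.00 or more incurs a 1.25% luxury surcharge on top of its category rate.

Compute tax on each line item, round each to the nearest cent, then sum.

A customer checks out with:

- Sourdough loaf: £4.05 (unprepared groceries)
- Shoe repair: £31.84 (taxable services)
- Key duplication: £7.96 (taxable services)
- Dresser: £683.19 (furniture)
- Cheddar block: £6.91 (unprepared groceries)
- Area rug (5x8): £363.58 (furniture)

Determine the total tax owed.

Sourdough loaf £4.05: unprepared groceries → 0% → £0.00
Shoe repair £31.84: taxable services → 7.5% → £2.39
Key duplication £7.96: taxable services → 7.5% → £0.60
Dresser £683.19: furniture → 9% + 1.25% surcharge = 10.25% → £70.03
Cheddar block £6.91: unprepared groceries → 0% → £0.00
Area rug (5x8) £363.58: furniture → 9% → £32.72
Total tax = £2.39 + £0.60 + £70.03 + £32.72 = £105.74

£105.74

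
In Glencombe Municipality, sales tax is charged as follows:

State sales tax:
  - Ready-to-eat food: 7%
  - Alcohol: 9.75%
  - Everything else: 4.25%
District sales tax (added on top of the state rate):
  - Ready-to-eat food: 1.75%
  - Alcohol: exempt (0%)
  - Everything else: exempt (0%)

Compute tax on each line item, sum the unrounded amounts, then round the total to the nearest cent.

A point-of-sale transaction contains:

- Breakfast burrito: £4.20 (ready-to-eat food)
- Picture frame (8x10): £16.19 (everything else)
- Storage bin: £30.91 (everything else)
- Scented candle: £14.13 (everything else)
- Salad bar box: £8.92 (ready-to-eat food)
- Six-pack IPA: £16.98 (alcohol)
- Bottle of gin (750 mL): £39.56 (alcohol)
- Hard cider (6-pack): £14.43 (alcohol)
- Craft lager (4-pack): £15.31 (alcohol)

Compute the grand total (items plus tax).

Breakfast burrito £4.20: ready-to-eat food → 7% + 1.75% district = 8.75% → £0.3675
Picture frame (8x10) £16.19: everything else → 4.25% + 0% district = 4.25% → £0.688075
Storage bin £30.91: everything else → 4.25% + 0% district = 4.25% → £1.313675
Scented candle £14.13: everything else → 4.25% + 0% district = 4.25% → £0.600525
Salad bar box £8.92: ready-to-eat food → 7% + 1.75% district = 8.75% → £0.7805
Six-pack IPA £16.98: alcohol → 9.75% + 0% district = 9.75% → £1.65555
Bottle of gin (750 mL) £39.56: alcohol → 9.75% + 0% district = 9.75% → £3.8571
Hard cider (6-pack) £14.43: alcohol → 9.75% + 0% district = 9.75% → £1.406925
Craft lager (4-pack) £15.31: alcohol → 9.75% + 0% district = 9.75% → £1.492725
Subtotal = £160.63; unrounded tax = £12.162575 → £12.16; total due = £172.79

£172.79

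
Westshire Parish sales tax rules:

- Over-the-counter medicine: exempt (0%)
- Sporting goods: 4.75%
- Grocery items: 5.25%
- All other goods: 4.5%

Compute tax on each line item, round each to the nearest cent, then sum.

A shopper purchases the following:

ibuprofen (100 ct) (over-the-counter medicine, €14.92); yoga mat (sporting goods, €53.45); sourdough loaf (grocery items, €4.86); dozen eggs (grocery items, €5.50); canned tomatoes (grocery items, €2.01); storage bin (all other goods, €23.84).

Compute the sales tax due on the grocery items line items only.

Sourdough loaf €4.86: grocery items → 5.25% → €0.26
Dozen eggs €5.50: grocery items → 5.25% → €0.29
Canned tomatoes €2.01: grocery items → 5.25% → €0.11
Tax on grocery items = €0.26 + €0.29 + €0.11 = €0.66

€0.66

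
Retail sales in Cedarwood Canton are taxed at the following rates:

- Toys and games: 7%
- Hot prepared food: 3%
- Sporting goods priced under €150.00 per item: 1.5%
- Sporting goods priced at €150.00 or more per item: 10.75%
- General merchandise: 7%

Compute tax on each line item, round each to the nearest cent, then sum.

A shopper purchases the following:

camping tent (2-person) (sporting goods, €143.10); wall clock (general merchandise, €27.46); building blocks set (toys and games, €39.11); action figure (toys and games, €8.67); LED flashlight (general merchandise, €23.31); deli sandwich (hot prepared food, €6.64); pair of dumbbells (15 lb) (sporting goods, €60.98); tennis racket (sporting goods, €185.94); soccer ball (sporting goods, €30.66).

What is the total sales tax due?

€30.61

Camping tent (2-person) €143.10: sporting goods, under €150.00 → 1.5% → €2.15
Wall clock €27.46: general merchandise → 7% → €1.92
Building blocks set €39.11: toys and games → 7% → €2.74
Action figure €8.67: toys and games → 7% → €0.61
LED flashlight €23.31: general merchandise → 7% → €1.63
Deli sandwich €6.64: hot prepared food → 3% → €0.20
Pair of dumbbells (15 lb) €60.98: sporting goods, under €150.00 → 1.5% → €0.91
Tennis racket €185.94: sporting goods, €150.00 or more → 10.75% → €19.99
Soccer ball €30.66: sporting goods, under €150.00 → 1.5% → €0.46
Total tax = €2.15 + €1.92 + €2.74 + €0.61 + €1.63 + €0.20 + €0.91 + €19.99 + €0.46 = €30.61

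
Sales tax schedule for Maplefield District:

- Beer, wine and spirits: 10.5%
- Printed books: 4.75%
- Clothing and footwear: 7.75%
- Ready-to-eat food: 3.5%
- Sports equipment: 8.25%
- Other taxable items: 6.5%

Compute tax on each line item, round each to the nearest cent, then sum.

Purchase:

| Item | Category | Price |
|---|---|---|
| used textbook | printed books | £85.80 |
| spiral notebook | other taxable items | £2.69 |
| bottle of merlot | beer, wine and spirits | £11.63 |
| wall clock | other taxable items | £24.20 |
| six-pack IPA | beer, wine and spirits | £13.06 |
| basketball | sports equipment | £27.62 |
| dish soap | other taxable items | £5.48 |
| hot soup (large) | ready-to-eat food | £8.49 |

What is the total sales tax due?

Used textbook £85.80: printed books → 4.75% → £4.08
Spiral notebook £2.69: other taxable items → 6.5% → £0.17
Bottle of merlot £11.63: beer, wine and spirits → 10.5% → £1.22
Wall clock £24.20: other taxable items → 6.5% → £1.57
Six-pack IPA £13.06: beer, wine and spirits → 10.5% → £1.37
Basketball £27.62: sports equipment → 8.25% → £2.28
Dish soap £5.48: other taxable items → 6.5% → £0.36
Hot soup (large) £8.49: ready-to-eat food → 3.5% → £0.30
Total tax = £4.08 + £0.17 + £1.22 + £1.57 + £1.37 + £2.28 + £0.36 + £0.30 = £11.35

£11.35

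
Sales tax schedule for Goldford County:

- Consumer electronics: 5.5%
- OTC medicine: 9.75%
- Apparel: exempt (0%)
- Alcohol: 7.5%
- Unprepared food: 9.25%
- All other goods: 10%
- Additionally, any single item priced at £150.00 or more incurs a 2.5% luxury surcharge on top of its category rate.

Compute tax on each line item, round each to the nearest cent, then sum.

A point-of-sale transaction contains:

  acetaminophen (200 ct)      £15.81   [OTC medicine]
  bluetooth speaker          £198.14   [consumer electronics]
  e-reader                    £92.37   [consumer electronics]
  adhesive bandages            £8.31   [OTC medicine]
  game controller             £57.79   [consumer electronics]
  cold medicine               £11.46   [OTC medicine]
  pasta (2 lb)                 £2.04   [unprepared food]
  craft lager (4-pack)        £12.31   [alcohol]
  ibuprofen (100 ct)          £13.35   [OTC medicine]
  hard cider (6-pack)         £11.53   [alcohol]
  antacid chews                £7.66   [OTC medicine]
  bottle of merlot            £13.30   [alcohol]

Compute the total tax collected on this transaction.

Acetaminophen (200 ct) £15.81: OTC medicine → 9.75% → £1.54
Bluetooth speaker £198.14: consumer electronics → 5.5% + 2.5% surcharge = 8% → £15.85
E-reader £92.37: consumer electronics → 5.5% → £5.08
Adhesive bandages £8.31: OTC medicine → 9.75% → £0.81
Game controller £57.79: consumer electronics → 5.5% → £3.18
Cold medicine £11.46: OTC medicine → 9.75% → £1.12
Pasta (2 lb) £2.04: unprepared food → 9.25% → £0.19
Craft lager (4-pack) £12.31: alcohol → 7.5% → £0.92
Ibuprofen (100 ct) £13.35: OTC medicine → 9.75% → £1.30
Hard cider (6-pack) £11.53: alcohol → 7.5% → £0.86
Antacid chews £7.66: OTC medicine → 9.75% → £0.75
Bottle of merlot £13.30: alcohol → 7.5% → £1.00
Total tax = £1.54 + £15.85 + £5.08 + £0.81 + £3.18 + £1.12 + £0.19 + £0.92 + £1.30 + £0.86 + £0.75 + £1.00 = £32.60

£32.60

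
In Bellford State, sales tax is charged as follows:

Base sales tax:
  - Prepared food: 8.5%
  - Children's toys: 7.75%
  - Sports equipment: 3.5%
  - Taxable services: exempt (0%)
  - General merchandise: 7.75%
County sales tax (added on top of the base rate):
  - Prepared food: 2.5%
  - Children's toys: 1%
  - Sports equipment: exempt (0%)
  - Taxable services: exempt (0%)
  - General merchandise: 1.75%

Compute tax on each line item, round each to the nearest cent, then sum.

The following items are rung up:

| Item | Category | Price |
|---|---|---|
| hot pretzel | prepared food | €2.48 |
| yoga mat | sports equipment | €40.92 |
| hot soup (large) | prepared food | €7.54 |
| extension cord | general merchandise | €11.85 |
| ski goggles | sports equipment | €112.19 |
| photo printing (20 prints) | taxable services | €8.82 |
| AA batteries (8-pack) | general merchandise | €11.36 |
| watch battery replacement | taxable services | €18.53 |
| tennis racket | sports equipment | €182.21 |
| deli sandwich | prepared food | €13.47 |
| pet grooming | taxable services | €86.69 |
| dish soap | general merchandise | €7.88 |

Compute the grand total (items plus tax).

€521.22

Hot pretzel €2.48: prepared food → 8.5% + 2.5% county = 11% → €0.27
Yoga mat €40.92: sports equipment → 3.5% + 0% county = 3.5% → €1.43
Hot soup (large) €7.54: prepared food → 8.5% + 2.5% county = 11% → €0.83
Extension cord €11.85: general merchandise → 7.75% + 1.75% county = 9.5% → €1.13
Ski goggles €112.19: sports equipment → 3.5% + 0% county = 3.5% → €3.93
Photo printing (20 prints) €8.82: taxable services → 0% + 0% county = 0% → €0.00
AA batteries (8-pack) €11.36: general merchandise → 7.75% + 1.75% county = 9.5% → €1.08
Watch battery replacement €18.53: taxable services → 0% + 0% county = 0% → €0.00
Tennis racket €182.21: sports equipment → 3.5% + 0% county = 3.5% → €6.38
Deli sandwich €13.47: prepared food → 8.5% + 2.5% county = 11% → €1.48
Pet grooming €86.69: taxable services → 0% + 0% county = 0% → €0.00
Dish soap €7.88: general merchandise → 7.75% + 1.75% county = 9.5% → €0.75
Subtotal = €503.94; tax = €17.28; total due = €521.22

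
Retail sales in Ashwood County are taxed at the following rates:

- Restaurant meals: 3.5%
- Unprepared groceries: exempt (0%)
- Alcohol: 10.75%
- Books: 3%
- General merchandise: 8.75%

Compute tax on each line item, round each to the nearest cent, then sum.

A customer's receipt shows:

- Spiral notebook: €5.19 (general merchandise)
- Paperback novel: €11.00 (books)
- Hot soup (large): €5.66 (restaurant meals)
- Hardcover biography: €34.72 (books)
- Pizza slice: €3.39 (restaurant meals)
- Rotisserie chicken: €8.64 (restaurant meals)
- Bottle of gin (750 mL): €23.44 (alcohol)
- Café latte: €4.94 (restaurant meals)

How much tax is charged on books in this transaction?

€1.37

Paperback novel €11.00: books → 3% → €0.33
Hardcover biography €34.72: books → 3% → €1.04
Tax on books = €0.33 + €1.04 = €1.37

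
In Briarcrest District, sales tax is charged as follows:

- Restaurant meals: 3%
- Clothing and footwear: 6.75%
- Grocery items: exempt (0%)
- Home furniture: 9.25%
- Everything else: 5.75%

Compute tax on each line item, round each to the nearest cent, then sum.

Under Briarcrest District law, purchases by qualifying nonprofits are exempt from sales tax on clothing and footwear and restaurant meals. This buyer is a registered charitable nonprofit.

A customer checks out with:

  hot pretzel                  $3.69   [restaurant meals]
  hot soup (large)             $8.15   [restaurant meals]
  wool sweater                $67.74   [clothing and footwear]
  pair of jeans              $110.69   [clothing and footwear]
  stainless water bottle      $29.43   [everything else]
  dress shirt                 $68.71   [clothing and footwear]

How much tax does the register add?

Hot pretzel $3.69: restaurant meals, buyer-exempt → 0% → $0.00
Hot soup (large) $8.15: restaurant meals, buyer-exempt → 0% → $0.00
Wool sweater $67.74: clothing and footwear, buyer-exempt → 0% → $0.00
Pair of jeans $110.69: clothing and footwear, buyer-exempt → 0% → $0.00
Stainless water bottle $29.43: everything else → 5.75% → $1.69
Dress shirt $68.71: clothing and footwear, buyer-exempt → 0% → $0.00
Total tax = $1.69

$1.69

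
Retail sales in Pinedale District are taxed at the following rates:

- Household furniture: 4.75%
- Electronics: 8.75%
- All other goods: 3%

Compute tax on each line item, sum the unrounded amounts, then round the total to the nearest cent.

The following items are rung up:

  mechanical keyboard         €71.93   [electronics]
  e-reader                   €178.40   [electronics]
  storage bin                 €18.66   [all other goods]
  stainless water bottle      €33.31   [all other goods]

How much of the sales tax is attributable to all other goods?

€1.56

Storage bin €18.66: all other goods → 3% → €0.5598
Stainless water bottle €33.31: all other goods → 3% → €0.9993
Tax on all other goods: unrounded sum = €1.5591 → €1.56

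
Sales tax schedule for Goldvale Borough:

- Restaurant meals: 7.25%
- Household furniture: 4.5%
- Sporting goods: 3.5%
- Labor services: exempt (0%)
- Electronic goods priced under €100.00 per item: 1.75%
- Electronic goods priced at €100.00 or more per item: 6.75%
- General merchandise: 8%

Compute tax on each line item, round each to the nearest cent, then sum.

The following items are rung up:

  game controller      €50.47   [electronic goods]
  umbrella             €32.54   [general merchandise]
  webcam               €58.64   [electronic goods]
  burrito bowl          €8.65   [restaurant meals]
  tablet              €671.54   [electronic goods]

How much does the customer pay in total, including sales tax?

Game controller €50.47: electronic goods, under €100.00 → 1.75% → €0.88
Umbrella €32.54: general merchandise → 8% → €2.60
Webcam €58.64: electronic goods, under €100.00 → 1.75% → €1.03
Burrito bowl €8.65: restaurant meals → 7.25% → €0.63
Tablet €671.54: electronic goods, €100.00 or more → 6.75% → €45.33
Subtotal = €821.84; tax = €50.47; total due = €872.31

€872.31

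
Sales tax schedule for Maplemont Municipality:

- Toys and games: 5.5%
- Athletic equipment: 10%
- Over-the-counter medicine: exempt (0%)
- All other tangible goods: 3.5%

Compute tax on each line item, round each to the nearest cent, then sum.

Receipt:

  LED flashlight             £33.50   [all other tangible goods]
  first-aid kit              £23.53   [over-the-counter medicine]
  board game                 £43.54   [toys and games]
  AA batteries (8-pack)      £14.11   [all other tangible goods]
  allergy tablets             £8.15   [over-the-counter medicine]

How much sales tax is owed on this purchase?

£4.05

LED flashlight £33.50: all other tangible goods → 3.5% → £1.17
First-aid kit £23.53: over-the-counter medicine → 0% → £0.00
Board game £43.54: toys and games → 5.5% → £2.39
AA batteries (8-pack) £14.11: all other tangible goods → 3.5% → £0.49
Allergy tablets £8.15: over-the-counter medicine → 0% → £0.00
Total tax = £1.17 + £2.39 + £0.49 = £4.05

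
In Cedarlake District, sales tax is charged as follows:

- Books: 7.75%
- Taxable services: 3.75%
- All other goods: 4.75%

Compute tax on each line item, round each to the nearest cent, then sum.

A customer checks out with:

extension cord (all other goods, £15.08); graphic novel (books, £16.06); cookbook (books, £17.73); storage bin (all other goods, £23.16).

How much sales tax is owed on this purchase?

£4.43

Extension cord £15.08: all other goods → 4.75% → £0.72
Graphic novel £16.06: books → 7.75% → £1.24
Cookbook £17.73: books → 7.75% → £1.37
Storage bin £23.16: all other goods → 4.75% → £1.10
Total tax = £0.72 + £1.24 + £1.37 + £1.10 = £4.43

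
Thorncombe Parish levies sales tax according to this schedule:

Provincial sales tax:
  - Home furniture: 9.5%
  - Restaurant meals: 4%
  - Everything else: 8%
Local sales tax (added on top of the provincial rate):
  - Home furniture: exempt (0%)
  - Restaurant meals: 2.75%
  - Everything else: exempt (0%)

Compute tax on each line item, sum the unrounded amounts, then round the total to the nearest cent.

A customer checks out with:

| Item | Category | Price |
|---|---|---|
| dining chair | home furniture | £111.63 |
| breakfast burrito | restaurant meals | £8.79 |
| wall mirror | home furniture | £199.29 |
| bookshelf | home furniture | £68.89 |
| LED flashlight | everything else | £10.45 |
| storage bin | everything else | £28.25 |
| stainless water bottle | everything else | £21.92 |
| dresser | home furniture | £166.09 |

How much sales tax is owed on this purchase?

£57.30

Dining chair £111.63: home furniture → 9.5% + 0% local = 9.5% → £10.60485
Breakfast burrito £8.79: restaurant meals → 4% + 2.75% local = 6.75% → £0.593325
Wall mirror £199.29: home furniture → 9.5% + 0% local = 9.5% → £18.93255
Bookshelf £68.89: home furniture → 9.5% + 0% local = 9.5% → £6.54455
LED flashlight £10.45: everything else → 8% + 0% local = 8% → £0.836
Storage bin £28.25: everything else → 8% + 0% local = 8% → £2.26
Stainless water bottle £21.92: everything else → 8% + 0% local = 8% → £1.7536
Dresser £166.09: home furniture → 9.5% + 0% local = 9.5% → £15.77855
Unrounded tax sum = £57.303425 → £57.30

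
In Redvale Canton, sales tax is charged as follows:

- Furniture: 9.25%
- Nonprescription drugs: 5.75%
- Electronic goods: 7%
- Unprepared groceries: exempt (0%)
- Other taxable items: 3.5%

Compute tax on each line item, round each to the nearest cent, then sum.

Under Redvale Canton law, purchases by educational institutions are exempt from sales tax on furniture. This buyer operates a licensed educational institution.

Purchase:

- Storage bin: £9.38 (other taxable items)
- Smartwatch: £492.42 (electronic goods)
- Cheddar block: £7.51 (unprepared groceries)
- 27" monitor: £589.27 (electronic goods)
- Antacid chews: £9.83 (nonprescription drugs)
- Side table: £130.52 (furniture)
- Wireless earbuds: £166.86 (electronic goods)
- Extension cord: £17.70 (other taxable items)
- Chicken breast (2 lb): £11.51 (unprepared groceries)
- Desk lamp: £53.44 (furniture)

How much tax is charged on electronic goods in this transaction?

Smartwatch £492.42: electronic goods → 7% → £34.47
27" monitor £589.27: electronic goods → 7% → £41.25
Wireless earbuds £166.86: electronic goods → 7% → £11.68
Tax on electronic goods = £34.47 + £41.25 + £11.68 = £87.40

£87.40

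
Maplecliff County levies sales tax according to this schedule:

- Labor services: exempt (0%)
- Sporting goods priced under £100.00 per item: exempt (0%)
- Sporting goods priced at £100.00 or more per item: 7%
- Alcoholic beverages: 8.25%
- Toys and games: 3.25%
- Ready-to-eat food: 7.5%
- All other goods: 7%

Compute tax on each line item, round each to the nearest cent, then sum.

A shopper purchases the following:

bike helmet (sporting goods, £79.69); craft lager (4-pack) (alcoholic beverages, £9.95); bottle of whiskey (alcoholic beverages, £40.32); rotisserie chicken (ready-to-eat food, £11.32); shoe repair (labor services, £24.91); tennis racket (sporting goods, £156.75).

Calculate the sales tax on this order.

Bike helmet £79.69: sporting goods, under £100.00 → 0% → £0.00
Craft lager (4-pack) £9.95: alcoholic beverages → 8.25% → £0.82
Bottle of whiskey £40.32: alcoholic beverages → 8.25% → £3.33
Rotisserie chicken £11.32: ready-to-eat food → 7.5% → £0.85
Shoe repair £24.91: labor services → 0% → £0.00
Tennis racket £156.75: sporting goods, £100.00 or more → 7% → £10.97
Total tax = £0.82 + £3.33 + £0.85 + £10.97 = £15.97

£15.97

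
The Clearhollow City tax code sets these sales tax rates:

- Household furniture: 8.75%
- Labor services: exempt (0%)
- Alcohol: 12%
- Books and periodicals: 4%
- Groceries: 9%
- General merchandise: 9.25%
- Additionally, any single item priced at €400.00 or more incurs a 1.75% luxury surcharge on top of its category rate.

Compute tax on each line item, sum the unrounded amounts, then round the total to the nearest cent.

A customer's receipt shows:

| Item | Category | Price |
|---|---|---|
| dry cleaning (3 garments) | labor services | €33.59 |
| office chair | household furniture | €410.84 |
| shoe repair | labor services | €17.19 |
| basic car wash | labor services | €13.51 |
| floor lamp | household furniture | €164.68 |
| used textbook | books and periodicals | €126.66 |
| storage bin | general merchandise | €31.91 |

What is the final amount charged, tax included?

€863.95

Dry cleaning (3 garments) €33.59: labor services → 0% → €0.00
Office chair €410.84: household furniture → 8.75% + 1.75% surcharge = 10.5% → €43.1382
Shoe repair €17.19: labor services → 0% → €0.00
Basic car wash €13.51: labor services → 0% → €0.00
Floor lamp €164.68: household furniture → 8.75% → €14.4095
Used textbook €126.66: books and periodicals → 4% → €5.0664
Storage bin €31.91: general merchandise → 9.25% → €2.951675
Subtotal = €798.38; unrounded tax = €65.565775 → €65.57; total due = €863.95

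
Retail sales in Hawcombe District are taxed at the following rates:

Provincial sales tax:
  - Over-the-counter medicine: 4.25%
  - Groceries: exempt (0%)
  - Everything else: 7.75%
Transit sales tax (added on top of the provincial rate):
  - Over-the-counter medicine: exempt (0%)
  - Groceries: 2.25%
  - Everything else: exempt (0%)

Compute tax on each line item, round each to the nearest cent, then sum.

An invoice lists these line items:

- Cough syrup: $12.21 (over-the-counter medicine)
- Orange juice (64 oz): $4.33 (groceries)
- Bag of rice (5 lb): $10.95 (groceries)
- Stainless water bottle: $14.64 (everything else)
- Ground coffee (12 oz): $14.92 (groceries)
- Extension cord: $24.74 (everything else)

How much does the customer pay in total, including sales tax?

$86.05

Cough syrup $12.21: over-the-counter medicine → 4.25% + 0% transit = 4.25% → $0.52
Orange juice (64 oz) $4.33: groceries → 0% + 2.25% transit = 2.25% → $0.10
Bag of rice (5 lb) $10.95: groceries → 0% + 2.25% transit = 2.25% → $0.25
Stainless water bottle $14.64: everything else → 7.75% + 0% transit = 7.75% → $1.13
Ground coffee (12 oz) $14.92: groceries → 0% + 2.25% transit = 2.25% → $0.34
Extension cord $24.74: everything else → 7.75% + 0% transit = 7.75% → $1.92
Subtotal = $81.79; tax = $4.26; total due = $86.05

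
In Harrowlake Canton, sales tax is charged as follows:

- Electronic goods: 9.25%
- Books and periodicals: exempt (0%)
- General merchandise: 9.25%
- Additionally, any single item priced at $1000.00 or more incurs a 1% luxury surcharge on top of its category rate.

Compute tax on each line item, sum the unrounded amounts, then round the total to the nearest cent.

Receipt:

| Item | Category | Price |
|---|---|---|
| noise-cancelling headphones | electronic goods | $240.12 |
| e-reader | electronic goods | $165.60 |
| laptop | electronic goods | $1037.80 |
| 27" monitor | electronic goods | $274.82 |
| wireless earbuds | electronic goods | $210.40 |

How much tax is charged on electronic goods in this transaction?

Noise-cancelling headphones $240.12: electronic goods → 9.25% → $22.2111
E-reader $165.60: electronic goods → 9.25% → $15.318
Laptop $1037.80: electronic goods → 9.25% + 1% surcharge = 10.25% → $106.3745
27" monitor $274.82: electronic goods → 9.25% → $25.42085
Wireless earbuds $210.40: electronic goods → 9.25% → $19.462
Tax on electronic goods: unrounded sum = $188.78645 → $188.79

$188.79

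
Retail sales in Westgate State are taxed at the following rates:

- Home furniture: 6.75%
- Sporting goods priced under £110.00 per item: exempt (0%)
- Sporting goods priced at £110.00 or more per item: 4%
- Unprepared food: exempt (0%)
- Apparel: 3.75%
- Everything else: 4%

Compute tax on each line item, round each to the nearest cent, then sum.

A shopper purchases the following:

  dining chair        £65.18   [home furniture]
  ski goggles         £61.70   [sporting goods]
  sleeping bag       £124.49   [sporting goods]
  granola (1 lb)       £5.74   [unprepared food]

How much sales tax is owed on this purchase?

£9.38

Dining chair £65.18: home furniture → 6.75% → £4.40
Ski goggles £61.70: sporting goods, under £110.00 → 0% → £0.00
Sleeping bag £124.49: sporting goods, £110.00 or more → 4% → £4.98
Granola (1 lb) £5.74: unprepared food → 0% → £0.00
Total tax = £4.40 + £4.98 = £9.38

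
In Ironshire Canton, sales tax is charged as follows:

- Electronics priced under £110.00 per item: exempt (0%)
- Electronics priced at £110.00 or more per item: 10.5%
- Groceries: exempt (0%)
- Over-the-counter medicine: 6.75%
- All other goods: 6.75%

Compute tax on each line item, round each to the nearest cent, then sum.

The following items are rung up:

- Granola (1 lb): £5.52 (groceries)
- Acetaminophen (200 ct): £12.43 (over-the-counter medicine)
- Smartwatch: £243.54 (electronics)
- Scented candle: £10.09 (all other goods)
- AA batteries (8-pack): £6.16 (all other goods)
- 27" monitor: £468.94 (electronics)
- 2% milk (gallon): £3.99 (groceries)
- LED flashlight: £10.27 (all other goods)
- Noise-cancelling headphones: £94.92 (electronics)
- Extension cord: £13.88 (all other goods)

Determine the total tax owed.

Granola (1 lb) £5.52: groceries → 0% → £0.00
Acetaminophen (200 ct) £12.43: over-the-counter medicine → 6.75% → £0.84
Smartwatch £243.54: electronics, £110.00 or more → 10.5% → £25.57
Scented candle £10.09: all other goods → 6.75% → £0.68
AA batteries (8-pack) £6.16: all other goods → 6.75% → £0.42
27" monitor £468.94: electronics, £110.00 or more → 10.5% → £49.24
2% milk (gallon) £3.99: groceries → 0% → £0.00
LED flashlight £10.27: all other goods → 6.75% → £0.69
Noise-cancelling headphones £94.92: electronics, under £110.00 → 0% → £0.00
Extension cord £13.88: all other goods → 6.75% → £0.94
Total tax = £0.84 + £25.57 + £0.68 + £0.42 + £49.24 + £0.69 + £0.94 = £78.38

£78.38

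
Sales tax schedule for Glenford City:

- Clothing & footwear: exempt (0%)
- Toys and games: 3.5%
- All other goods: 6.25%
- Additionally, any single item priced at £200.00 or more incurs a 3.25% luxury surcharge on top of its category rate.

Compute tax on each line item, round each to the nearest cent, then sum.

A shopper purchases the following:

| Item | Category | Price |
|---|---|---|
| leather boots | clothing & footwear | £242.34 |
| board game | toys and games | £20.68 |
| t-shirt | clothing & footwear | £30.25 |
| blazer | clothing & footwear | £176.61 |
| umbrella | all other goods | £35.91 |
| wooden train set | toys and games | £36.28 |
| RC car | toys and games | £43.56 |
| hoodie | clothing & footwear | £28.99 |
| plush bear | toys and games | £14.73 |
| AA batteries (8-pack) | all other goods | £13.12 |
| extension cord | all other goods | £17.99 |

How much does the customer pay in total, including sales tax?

Leather boots £242.34: clothing & footwear → 0% + 3.25% surcharge = 3.25% → £7.88
Board game £20.68: toys and games → 3.5% → £0.72
T-shirt £30.25: clothing & footwear → 0% → £0.00
Blazer £176.61: clothing & footwear → 0% → £0.00
Umbrella £35.91: all other goods → 6.25% → £2.24
Wooden train set £36.28: toys and games → 3.5% → £1.27
RC car £43.56: toys and games → 3.5% → £1.52
Hoodie £28.99: clothing & footwear → 0% → £0.00
Plush bear £14.73: toys and games → 3.5% → £0.52
AA batteries (8-pack) £13.12: all other goods → 6.25% → £0.82
Extension cord £17.99: all other goods → 6.25% → £1.12
Subtotal = £660.46; tax = £16.09; total due = £676.55

£676.55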